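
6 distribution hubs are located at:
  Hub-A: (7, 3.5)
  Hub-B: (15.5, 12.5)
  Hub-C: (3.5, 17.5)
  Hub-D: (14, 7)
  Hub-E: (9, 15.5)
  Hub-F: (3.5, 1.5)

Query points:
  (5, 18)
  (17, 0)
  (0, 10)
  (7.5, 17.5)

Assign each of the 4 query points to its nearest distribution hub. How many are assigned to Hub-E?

1

(5, 18) — d² to each: Hub-A:214.25, Hub-B:140.5, Hub-C:2.5, Hub-D:202, Hub-E:22.25, Hub-F:274.5 → nearest is Hub-C
(17, 0) — d² to each: Hub-A:112.25, Hub-B:158.5, Hub-C:488.5, Hub-D:58, Hub-E:304.25, Hub-F:184.5 → nearest is Hub-D
(0, 10) — d² to each: Hub-A:91.25, Hub-B:246.5, Hub-C:68.5, Hub-D:205, Hub-E:111.25, Hub-F:84.5 → nearest is Hub-C
(7.5, 17.5) — d² to each: Hub-A:196.25, Hub-B:89, Hub-C:16, Hub-D:152.5, Hub-E:6.25, Hub-F:272 → nearest is Hub-E
1 of the 4 points has Hub-E as nearest.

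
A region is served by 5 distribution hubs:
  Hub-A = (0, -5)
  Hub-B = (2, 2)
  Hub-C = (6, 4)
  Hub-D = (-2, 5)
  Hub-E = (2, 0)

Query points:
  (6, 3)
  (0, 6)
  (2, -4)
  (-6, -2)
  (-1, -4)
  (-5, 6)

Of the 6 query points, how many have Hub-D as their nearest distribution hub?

(6, 3) — d² to each: Hub-A:100, Hub-B:17, Hub-C:1, Hub-D:68, Hub-E:25 → nearest is Hub-C
(0, 6) — d² to each: Hub-A:121, Hub-B:20, Hub-C:40, Hub-D:5, Hub-E:40 → nearest is Hub-D
(2, -4) — d² to each: Hub-A:5, Hub-B:36, Hub-C:80, Hub-D:97, Hub-E:16 → nearest is Hub-A
(-6, -2) — d² to each: Hub-A:45, Hub-B:80, Hub-C:180, Hub-D:65, Hub-E:68 → nearest is Hub-A
(-1, -4) — d² to each: Hub-A:2, Hub-B:45, Hub-C:113, Hub-D:82, Hub-E:25 → nearest is Hub-A
(-5, 6) — d² to each: Hub-A:146, Hub-B:65, Hub-C:125, Hub-D:10, Hub-E:85 → nearest is Hub-D
2 of the 6 points have Hub-D as nearest.

2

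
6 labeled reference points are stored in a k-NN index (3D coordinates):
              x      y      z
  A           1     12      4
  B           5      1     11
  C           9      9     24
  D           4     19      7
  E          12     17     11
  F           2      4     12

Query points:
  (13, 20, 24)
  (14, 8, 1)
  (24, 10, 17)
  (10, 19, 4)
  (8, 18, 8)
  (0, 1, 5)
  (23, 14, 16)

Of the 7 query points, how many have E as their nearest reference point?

(13, 20, 24) — d² to each: A:608, B:594, C:137, D:371, E:179, F:521 → nearest is C
(14, 8, 1) — d² to each: A:194, B:230, C:555, D:257, E:185, F:281 → nearest is E
(24, 10, 17) — d² to each: A:702, B:478, C:275, D:581, E:229, F:545 → nearest is E
(10, 19, 4) — d² to each: A:130, B:398, C:501, D:45, E:57, F:353 → nearest is D
(8, 18, 8) — d² to each: A:101, B:307, C:338, D:18, E:26, F:248 → nearest is D
(0, 1, 5) — d² to each: A:123, B:61, C:506, D:344, E:436, F:62 → nearest is B
(23, 14, 16) — d² to each: A:632, B:518, C:285, D:467, E:155, F:557 → nearest is E
3 of the 7 points have E as nearest.

3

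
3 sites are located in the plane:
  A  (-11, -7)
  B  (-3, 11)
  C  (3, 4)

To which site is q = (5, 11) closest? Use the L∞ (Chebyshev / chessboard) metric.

d(q,A) = max(16, 18) = 18
d(q,B) = max(8, 0) = 8
d(q,C) = max(2, 7) = 7
Minimum is at C.

C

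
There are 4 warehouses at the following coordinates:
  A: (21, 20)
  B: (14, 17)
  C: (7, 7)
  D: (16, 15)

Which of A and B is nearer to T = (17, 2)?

B

Compare squared distances:
|TA|² = (17−21)² + (2−20)² = 16 + 324 = 340
|TB|² = (17−14)² + (2−17)² = 9 + 225 = 234
340 > 234, so B is closer.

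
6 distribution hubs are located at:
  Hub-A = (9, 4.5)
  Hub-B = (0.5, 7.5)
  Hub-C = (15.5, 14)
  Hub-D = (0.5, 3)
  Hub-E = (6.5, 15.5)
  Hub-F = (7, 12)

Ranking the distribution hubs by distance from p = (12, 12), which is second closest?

Squared Euclidean distances:
d²(p, Hub-A) = (12−9)² + (12−4.5)² = 9 + 56.25 = 65.25
d²(p, Hub-B) = (12−0.5)² + (12−7.5)² = 132.25 + 20.25 = 152.5
d²(p, Hub-C) = (12−15.5)² + (12−14)² = 12.25 + 4 = 16.25
d²(p, Hub-D) = (12−0.5)² + (12−3)² = 132.25 + 81 = 213.25
d²(p, Hub-E) = (12−6.5)² + (12−15.5)² = 30.25 + 12.25 = 42.5
d²(p, Hub-F) = (12−7)² + (12−12)² = 25 + 0 = 25
Sorted ascending: Hub-C, Hub-F, Hub-E, … — the second-nearest is Hub-F.

Hub-F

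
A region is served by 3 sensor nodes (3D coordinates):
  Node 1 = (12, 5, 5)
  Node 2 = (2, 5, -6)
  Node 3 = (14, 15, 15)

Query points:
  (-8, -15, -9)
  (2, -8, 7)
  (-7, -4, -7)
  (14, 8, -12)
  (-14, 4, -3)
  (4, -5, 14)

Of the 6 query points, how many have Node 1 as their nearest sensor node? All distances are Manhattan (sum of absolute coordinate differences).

2

(-8, -15, -9) — d to each: Node 1:54, Node 2:33, Node 3:76 → nearest is Node 2
(2, -8, 7) — d to each: Node 1:25, Node 2:26, Node 3:43 → nearest is Node 1
(-7, -4, -7) — d to each: Node 1:40, Node 2:19, Node 3:62 → nearest is Node 2
(14, 8, -12) — d to each: Node 1:22, Node 2:21, Node 3:34 → nearest is Node 2
(-14, 4, -3) — d to each: Node 1:35, Node 2:20, Node 3:57 → nearest is Node 2
(4, -5, 14) — d to each: Node 1:27, Node 2:32, Node 3:31 → nearest is Node 1
2 of the 6 points have Node 1 as nearest.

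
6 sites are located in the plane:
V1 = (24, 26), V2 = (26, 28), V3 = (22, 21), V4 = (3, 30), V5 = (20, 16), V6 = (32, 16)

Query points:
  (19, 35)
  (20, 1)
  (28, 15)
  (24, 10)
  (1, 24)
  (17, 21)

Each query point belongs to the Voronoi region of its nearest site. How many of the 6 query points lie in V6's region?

(19, 35) — d² to each: V1:106, V2:98, V3:205, V4:281, V5:362, V6:530 → nearest is V2
(20, 1) — d² to each: V1:641, V2:765, V3:404, V4:1130, V5:225, V6:369 → nearest is V5
(28, 15) — d² to each: V1:137, V2:173, V3:72, V4:850, V5:65, V6:17 → nearest is V6
(24, 10) — d² to each: V1:256, V2:328, V3:125, V4:841, V5:52, V6:100 → nearest is V5
(1, 24) — d² to each: V1:533, V2:641, V3:450, V4:40, V5:425, V6:1025 → nearest is V4
(17, 21) — d² to each: V1:74, V2:130, V3:25, V4:277, V5:34, V6:250 → nearest is V3
1 of the 6 points has V6 as nearest.

1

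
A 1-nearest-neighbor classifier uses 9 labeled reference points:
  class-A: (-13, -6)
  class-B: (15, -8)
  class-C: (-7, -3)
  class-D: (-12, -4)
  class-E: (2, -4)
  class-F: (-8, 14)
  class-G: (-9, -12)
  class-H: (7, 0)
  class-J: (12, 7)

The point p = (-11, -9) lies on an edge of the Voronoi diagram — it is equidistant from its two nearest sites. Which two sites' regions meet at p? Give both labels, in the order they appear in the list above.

class-A and class-G

Squared distances from p to each site:
d²(p, class-A) = 4 + 9 = 13
d²(p, class-B) = 676 + 1 = 677
d²(p, class-C) = 16 + 36 = 52
d²(p, class-D) = 1 + 25 = 26
d²(p, class-E) = 169 + 25 = 194
d²(p, class-F) = 9 + 529 = 538
d²(p, class-G) = 4 + 9 = 13
d²(p, class-H) = 324 + 81 = 405
d²(p, class-J) = 529 + 256 = 785
p is equidistant from class-A and class-G (both at squared distance 13), and every other site is strictly farther — so p lies on the class-A–class-G Voronoi edge.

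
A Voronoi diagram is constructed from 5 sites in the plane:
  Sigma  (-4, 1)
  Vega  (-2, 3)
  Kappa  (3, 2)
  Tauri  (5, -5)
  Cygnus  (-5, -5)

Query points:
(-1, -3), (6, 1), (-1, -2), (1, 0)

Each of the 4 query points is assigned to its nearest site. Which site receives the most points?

Kappa

(-1, -3) — d² to each: Sigma:25, Vega:37, Kappa:41, Tauri:40, Cygnus:20 → nearest is Cygnus
(6, 1) — d² to each: Sigma:100, Vega:68, Kappa:10, Tauri:37, Cygnus:157 → nearest is Kappa
(-1, -2) — d² to each: Sigma:18, Vega:26, Kappa:32, Tauri:45, Cygnus:25 → nearest is Sigma
(1, 0) — d² to each: Sigma:26, Vega:18, Kappa:8, Tauri:41, Cygnus:61 → nearest is Kappa
Tally — Sigma:1, Kappa:2, Cygnus:1. Kappa captures the most (2).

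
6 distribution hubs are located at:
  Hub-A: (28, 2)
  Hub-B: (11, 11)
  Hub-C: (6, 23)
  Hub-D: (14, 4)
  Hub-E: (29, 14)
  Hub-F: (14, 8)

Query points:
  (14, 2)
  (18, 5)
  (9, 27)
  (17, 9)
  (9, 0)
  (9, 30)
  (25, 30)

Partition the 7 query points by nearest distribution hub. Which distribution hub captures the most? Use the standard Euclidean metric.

Hub-D

(14, 2) — d² to each: Hub-A:196, Hub-B:90, Hub-C:505, Hub-D:4, Hub-E:369, Hub-F:36 → nearest is Hub-D
(18, 5) — d² to each: Hub-A:109, Hub-B:85, Hub-C:468, Hub-D:17, Hub-E:202, Hub-F:25 → nearest is Hub-D
(9, 27) — d² to each: Hub-A:986, Hub-B:260, Hub-C:25, Hub-D:554, Hub-E:569, Hub-F:386 → nearest is Hub-C
(17, 9) — d² to each: Hub-A:170, Hub-B:40, Hub-C:317, Hub-D:34, Hub-E:169, Hub-F:10 → nearest is Hub-F
(9, 0) — d² to each: Hub-A:365, Hub-B:125, Hub-C:538, Hub-D:41, Hub-E:596, Hub-F:89 → nearest is Hub-D
(9, 30) — d² to each: Hub-A:1145, Hub-B:365, Hub-C:58, Hub-D:701, Hub-E:656, Hub-F:509 → nearest is Hub-C
(25, 30) — d² to each: Hub-A:793, Hub-B:557, Hub-C:410, Hub-D:797, Hub-E:272, Hub-F:605 → nearest is Hub-E
Tally — Hub-C:2, Hub-D:3, Hub-E:1, Hub-F:1. Hub-D captures the most (3).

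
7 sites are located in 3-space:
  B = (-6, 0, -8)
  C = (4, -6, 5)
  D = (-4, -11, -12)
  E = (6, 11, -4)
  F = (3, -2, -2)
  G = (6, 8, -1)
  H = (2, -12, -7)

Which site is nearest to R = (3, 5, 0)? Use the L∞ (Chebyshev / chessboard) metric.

d(R,B) = max(9, 5, 8) = 9
d(R,C) = max(1, 11, 5) = 11
d(R,D) = max(7, 16, 12) = 16
d(R,E) = max(3, 6, 4) = 6
d(R,F) = max(0, 7, 2) = 7
d(R,G) = max(3, 3, 1) = 3
d(R,H) = max(1, 17, 7) = 17
G is nearest.

G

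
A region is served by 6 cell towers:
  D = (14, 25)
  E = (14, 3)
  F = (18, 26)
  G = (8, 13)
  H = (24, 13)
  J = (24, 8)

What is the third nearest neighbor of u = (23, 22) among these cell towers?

Since √ is increasing, it suffices to compare squared distances:
|uD|² = (23−14)² + (22−25)² = 81 + 9 = 90
|uE|² = (23−14)² + (22−3)² = 81 + 361 = 442
|uF|² = (23−18)² + (22−26)² = 25 + 16 = 41
|uG|² = (23−8)² + (22−13)² = 225 + 81 = 306
|uH|² = (23−24)² + (22−13)² = 1 + 81 = 82
|uJ|² = (23−24)² + (22−8)² = 1 + 196 = 197
Sorted ascending: F, H, D, J, … — the third-nearest is D.

D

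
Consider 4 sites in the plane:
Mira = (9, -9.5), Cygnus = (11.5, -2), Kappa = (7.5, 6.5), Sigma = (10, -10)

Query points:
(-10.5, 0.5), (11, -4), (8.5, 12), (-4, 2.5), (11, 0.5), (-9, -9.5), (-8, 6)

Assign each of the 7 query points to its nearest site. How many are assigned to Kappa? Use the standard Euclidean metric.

(-10.5, 0.5) — d² to each: Mira:480.25, Cygnus:490.25, Kappa:360, Sigma:530.5 → nearest is Kappa
(11, -4) — d² to each: Mira:34.25, Cygnus:4.25, Kappa:122.5, Sigma:37 → nearest is Cygnus
(8.5, 12) — d² to each: Mira:462.5, Cygnus:205, Kappa:31.25, Sigma:486.25 → nearest is Kappa
(-4, 2.5) — d² to each: Mira:313, Cygnus:260.5, Kappa:148.25, Sigma:352.25 → nearest is Kappa
(11, 0.5) — d² to each: Mira:104, Cygnus:6.5, Kappa:48.25, Sigma:111.25 → nearest is Cygnus
(-9, -9.5) — d² to each: Mira:324, Cygnus:476.5, Kappa:528.25, Sigma:361.25 → nearest is Mira
(-8, 6) — d² to each: Mira:529.25, Cygnus:444.25, Kappa:240.5, Sigma:580 → nearest is Kappa
4 of the 7 points have Kappa as nearest.

4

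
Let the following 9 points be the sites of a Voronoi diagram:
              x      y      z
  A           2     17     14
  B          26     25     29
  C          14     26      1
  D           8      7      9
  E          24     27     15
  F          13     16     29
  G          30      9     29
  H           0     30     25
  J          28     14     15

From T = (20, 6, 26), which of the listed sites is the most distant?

C

Compare squared distances (the ordering matches that of the actual distances):
|TA|² = 324 + 121 + 144 = 589
|TB|² = 36 + 361 + 9 = 406
|TC|² = 36 + 400 + 625 = 1061
|TD|² = 144 + 1 + 289 = 434
|TE|² = 16 + 441 + 121 = 578
|TF|² = 49 + 100 + 9 = 158
|TG|² = 100 + 9 + 9 = 118
|TH|² = 400 + 576 + 1 = 977
|TJ|² = 64 + 64 + 121 = 249
The largest is to C.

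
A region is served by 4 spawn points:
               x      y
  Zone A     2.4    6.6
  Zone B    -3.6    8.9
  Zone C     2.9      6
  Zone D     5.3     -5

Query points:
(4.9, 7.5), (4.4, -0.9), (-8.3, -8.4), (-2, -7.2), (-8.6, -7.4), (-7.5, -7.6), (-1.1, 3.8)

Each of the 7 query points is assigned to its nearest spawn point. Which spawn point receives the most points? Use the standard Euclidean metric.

(4.9, 7.5) — d² to each: Zone A:7.06, Zone B:74.21, Zone C:6.25, Zone D:156.41 → nearest is Zone C
(4.4, -0.9) — d² to each: Zone A:60.25, Zone B:160.04, Zone C:49.86, Zone D:17.62 → nearest is Zone D
(-8.3, -8.4) — d² to each: Zone A:339.49, Zone B:321.38, Zone C:332.8, Zone D:196.52 → nearest is Zone D
(-2, -7.2) — d² to each: Zone A:209.8, Zone B:261.77, Zone C:198.25, Zone D:58.13 → nearest is Zone D
(-8.6, -7.4) — d² to each: Zone A:317, Zone B:290.69, Zone C:311.81, Zone D:198.97 → nearest is Zone D
(-7.5, -7.6) — d² to each: Zone A:299.65, Zone B:287.46, Zone C:293.12, Zone D:170.6 → nearest is Zone D
(-1.1, 3.8) — d² to each: Zone A:20.09, Zone B:32.26, Zone C:20.84, Zone D:118.4 → nearest is Zone A
Tally — Zone A:1, Zone C:1, Zone D:5. Zone D captures the most (5).

Zone D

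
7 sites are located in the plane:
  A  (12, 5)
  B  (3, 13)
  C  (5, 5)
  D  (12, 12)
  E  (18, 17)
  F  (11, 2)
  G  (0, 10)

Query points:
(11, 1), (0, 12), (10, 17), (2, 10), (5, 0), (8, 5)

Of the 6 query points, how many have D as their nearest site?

1

(11, 1) — d² to each: A:17, B:208, C:52, D:122, E:305, F:1, G:202 → nearest is F
(0, 12) — d² to each: A:193, B:10, C:74, D:144, E:349, F:221, G:4 → nearest is G
(10, 17) — d² to each: A:148, B:65, C:169, D:29, E:64, F:226, G:149 → nearest is D
(2, 10) — d² to each: A:125, B:10, C:34, D:104, E:305, F:145, G:4 → nearest is G
(5, 0) — d² to each: A:74, B:173, C:25, D:193, E:458, F:40, G:125 → nearest is C
(8, 5) — d² to each: A:16, B:89, C:9, D:65, E:244, F:18, G:89 → nearest is C
1 of the 6 points has D as nearest.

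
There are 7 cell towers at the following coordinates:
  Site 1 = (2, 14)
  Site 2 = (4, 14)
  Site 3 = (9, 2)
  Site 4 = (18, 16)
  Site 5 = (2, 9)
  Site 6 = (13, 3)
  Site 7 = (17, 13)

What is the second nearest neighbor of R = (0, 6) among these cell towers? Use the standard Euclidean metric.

Compare squared distances (the ordering matches that of the actual distances):
d²(R, Site 1) = (0−2)² + (6−14)² = 4 + 64 = 68
d²(R, Site 2) = (0−4)² + (6−14)² = 16 + 64 = 80
d²(R, Site 3) = (0−9)² + (6−2)² = 81 + 16 = 97
d²(R, Site 4) = (0−18)² + (6−16)² = 324 + 100 = 424
d²(R, Site 5) = (0−2)² + (6−9)² = 4 + 9 = 13
d²(R, Site 6) = (0−13)² + (6−3)² = 169 + 9 = 178
d²(R, Site 7) = (0−17)² + (6−13)² = 289 + 49 = 338
Sorted ascending: Site 5, Site 1, Site 2, … — the second-nearest is Site 1.

Site 1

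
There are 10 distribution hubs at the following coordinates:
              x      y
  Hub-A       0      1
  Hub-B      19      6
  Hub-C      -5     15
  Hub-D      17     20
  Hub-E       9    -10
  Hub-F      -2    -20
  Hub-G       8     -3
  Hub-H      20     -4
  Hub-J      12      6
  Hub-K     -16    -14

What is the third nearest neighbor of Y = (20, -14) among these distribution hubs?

Hub-G

Squared Euclidean distances:
d²(Y, Hub-A) = 400 + 225 = 625
d²(Y, Hub-B) = 1 + 400 = 401
d²(Y, Hub-C) = 625 + 841 = 1466
d²(Y, Hub-D) = 9 + 1156 = 1165
d²(Y, Hub-E) = 121 + 16 = 137
d²(Y, Hub-F) = 484 + 36 = 520
d²(Y, Hub-G) = 144 + 121 = 265
d²(Y, Hub-H) = 0 + 100 = 100
d²(Y, Hub-J) = 64 + 400 = 464
d²(Y, Hub-K) = 1296 + 0 = 1296
Sorted ascending: Hub-H, Hub-E, Hub-G, Hub-B, … — the third-nearest is Hub-G.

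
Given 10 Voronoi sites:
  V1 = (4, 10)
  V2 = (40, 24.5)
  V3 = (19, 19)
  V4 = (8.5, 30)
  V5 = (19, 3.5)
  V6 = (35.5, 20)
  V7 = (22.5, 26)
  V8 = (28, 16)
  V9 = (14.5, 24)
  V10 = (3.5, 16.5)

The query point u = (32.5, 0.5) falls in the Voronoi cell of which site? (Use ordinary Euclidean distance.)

V5

Compare squared distances (the ordering matches that of the actual distances):
|uV1|² = 812.25 + 90.25 = 902.5
|uV2|² = 56.25 + 576 = 632.25
|uV3|² = 182.25 + 342.25 = 524.5
|uV4|² = 576 + 870.25 = 1446.25
|uV5|² = 182.25 + 9 = 191.25
|uV6|² = 9 + 380.25 = 389.25
|uV7|² = 100 + 650.25 = 750.25
|uV8|² = 20.25 + 240.25 = 260.5
|uV9|² = 324 + 552.25 = 876.25
d²(u, V10) = 841 + 256 = 1097
V5 is nearest.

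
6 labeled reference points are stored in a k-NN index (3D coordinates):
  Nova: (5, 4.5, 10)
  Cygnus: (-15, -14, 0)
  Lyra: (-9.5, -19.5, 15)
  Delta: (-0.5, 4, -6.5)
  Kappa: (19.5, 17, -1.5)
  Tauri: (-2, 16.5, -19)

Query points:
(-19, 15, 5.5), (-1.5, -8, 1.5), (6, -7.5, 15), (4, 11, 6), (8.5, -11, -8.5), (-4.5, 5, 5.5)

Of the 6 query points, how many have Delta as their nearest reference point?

(-19, 15, 5.5) — d² to each: Nova:706.5, Cygnus:887.25, Lyra:1370.75, Delta:607.25, Kappa:1535.25, Tauri:891.5 → nearest is Delta
(-1.5, -8, 1.5) — d² to each: Nova:270.75, Cygnus:220.5, Lyra:378.5, Delta:209, Kappa:1075, Tauri:1020.75 → nearest is Delta
(6, -7.5, 15) — d² to each: Nova:170, Cygnus:708.25, Lyra:384.25, Delta:636.75, Kappa:1054.75, Tauri:1796 → nearest is Nova
(4, 11, 6) — d² to each: Nova:59.25, Cygnus:1022, Lyra:1193.5, Delta:225.5, Kappa:332.5, Tauri:691.25 → nearest is Nova
(8.5, -11, -8.5) — d² to each: Nova:594.75, Cygnus:633.5, Lyra:948.5, Delta:310, Kappa:954, Tauri:976.75 → nearest is Delta
(-4.5, 5, 5.5) — d² to each: Nova:110.75, Cygnus:501.5, Lyra:715.5, Delta:161, Kappa:769, Tauri:738.75 → nearest is Nova
3 of the 6 points have Delta as nearest.

3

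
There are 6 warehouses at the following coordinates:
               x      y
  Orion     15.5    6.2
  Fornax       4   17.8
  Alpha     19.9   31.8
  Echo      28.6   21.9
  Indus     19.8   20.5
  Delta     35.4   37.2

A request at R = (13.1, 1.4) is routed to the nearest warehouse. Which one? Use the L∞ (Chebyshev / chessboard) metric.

d(R, Orion) = max(2.4, 4.8) = 4.8
d(R, Fornax) = max(9.1, 16.4) = 16.4
d(R, Alpha) = max(6.8, 30.4) = 30.4
d(R, Echo) = max(15.5, 20.5) = 20.5
d(R, Indus) = max(6.7, 19.1) = 19.1
d(R, Delta) = max(22.3, 35.8) = 35.8
Minimum is at Orion.

Orion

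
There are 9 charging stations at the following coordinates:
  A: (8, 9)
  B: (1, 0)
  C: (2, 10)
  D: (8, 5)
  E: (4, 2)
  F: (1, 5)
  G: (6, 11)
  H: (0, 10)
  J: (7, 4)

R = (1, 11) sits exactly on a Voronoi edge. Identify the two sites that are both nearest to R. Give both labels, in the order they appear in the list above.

Squared distances from R to each site:
|RA|² = (1−8)² + (11−9)² = 49 + 4 = 53
|RB|² = (1−1)² + (11−0)² = 0 + 121 = 121
|RC|² = (1−2)² + (11−10)² = 1 + 1 = 2
|RD|² = (1−8)² + (11−5)² = 49 + 36 = 85
|RE|² = (1−4)² + (11−2)² = 9 + 81 = 90
|RF|² = (1−1)² + (11−5)² = 0 + 36 = 36
|RG|² = (1−6)² + (11−11)² = 25 + 0 = 25
|RH|² = (1−0)² + (11−10)² = 1 + 1 = 2
|RJ|² = (1−7)² + (11−4)² = 36 + 49 = 85
R is equidistant from C and H (both at squared distance 2), and every other site is strictly farther — so R lies on the C–H Voronoi edge.

C and H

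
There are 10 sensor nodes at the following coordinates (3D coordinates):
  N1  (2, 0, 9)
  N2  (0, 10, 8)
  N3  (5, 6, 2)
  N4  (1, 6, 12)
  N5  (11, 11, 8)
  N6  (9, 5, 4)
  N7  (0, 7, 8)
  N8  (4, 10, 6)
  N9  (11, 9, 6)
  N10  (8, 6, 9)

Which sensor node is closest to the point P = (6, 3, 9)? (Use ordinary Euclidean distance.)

N10

Since √ is increasing, it suffices to compare squared distances:
|PN1|² = (6−2)² + (3−0)² + (9−9)² = 16 + 9 + 0 = 25
|PN2|² = (6−0)² + (3−10)² + (9−8)² = 36 + 49 + 1 = 86
|PN3|² = (6−5)² + (3−6)² + (9−2)² = 1 + 9 + 49 = 59
|PN4|² = (6−1)² + (3−6)² + (9−12)² = 25 + 9 + 9 = 43
|PN5|² = (6−11)² + (3−11)² + (9−8)² = 25 + 64 + 1 = 90
|PN6|² = (6−9)² + (3−5)² + (9−4)² = 9 + 4 + 25 = 38
|PN7|² = (6−0)² + (3−7)² + (9−8)² = 36 + 16 + 1 = 53
|PN8|² = (6−4)² + (3−10)² + (9−6)² = 4 + 49 + 9 = 62
|PN9|² = (6−11)² + (3−9)² + (9−6)² = 25 + 36 + 9 = 70
d²(P, N10) = (6−8)² + (3−6)² + (9−9)² = 4 + 9 + 0 = 13
Minimum is at N10.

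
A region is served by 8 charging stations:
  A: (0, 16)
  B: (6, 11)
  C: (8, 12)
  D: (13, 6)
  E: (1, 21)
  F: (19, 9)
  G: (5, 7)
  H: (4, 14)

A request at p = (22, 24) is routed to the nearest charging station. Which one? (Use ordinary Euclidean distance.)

F

Squared Euclidean distances:
|pA|² = (22−0)² + (24−16)² = 484 + 64 = 548
|pB|² = (22−6)² + (24−11)² = 256 + 169 = 425
|pC|² = (22−8)² + (24−12)² = 196 + 144 = 340
|pD|² = (22−13)² + (24−6)² = 81 + 324 = 405
|pE|² = (22−1)² + (24−21)² = 441 + 9 = 450
|pF|² = (22−19)² + (24−9)² = 9 + 225 = 234
|pG|² = (22−5)² + (24−7)² = 289 + 289 = 578
|pH|² = (22−4)² + (24−14)² = 324 + 100 = 424
The smallest is to F, so p lies in the Voronoi region of F.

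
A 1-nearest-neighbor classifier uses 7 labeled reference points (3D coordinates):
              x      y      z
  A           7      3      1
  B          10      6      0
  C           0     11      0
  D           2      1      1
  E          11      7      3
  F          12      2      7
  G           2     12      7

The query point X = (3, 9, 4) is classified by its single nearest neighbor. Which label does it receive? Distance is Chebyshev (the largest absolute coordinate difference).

d(X,A) = max(4, 6, 3) = 6
d(X,B) = max(7, 3, 4) = 7
d(X,C) = max(3, 2, 4) = 4
d(X,D) = max(1, 8, 3) = 8
d(X,E) = max(8, 2, 1) = 8
d(X,F) = max(9, 7, 3) = 9
d(X,G) = max(1, 3, 3) = 3
G is nearest.

G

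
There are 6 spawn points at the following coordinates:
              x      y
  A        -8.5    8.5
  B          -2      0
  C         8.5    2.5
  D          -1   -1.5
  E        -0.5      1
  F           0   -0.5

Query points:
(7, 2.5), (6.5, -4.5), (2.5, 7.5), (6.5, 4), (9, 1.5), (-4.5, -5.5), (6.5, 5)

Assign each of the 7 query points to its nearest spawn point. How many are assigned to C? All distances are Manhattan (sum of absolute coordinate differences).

(7, 2.5) — d to each: A:21.5, B:11.5, C:1.5, D:12, E:9, F:10 → nearest is C
(6.5, -4.5) — d to each: A:28, B:13, C:9, D:10.5, E:12.5, F:10.5 → nearest is C
(2.5, 7.5) — d to each: A:12, B:12, C:11, D:12.5, E:9.5, F:10.5 → nearest is E
(6.5, 4) — d to each: A:19.5, B:12.5, C:3.5, D:13, E:10, F:11 → nearest is C
(9, 1.5) — d to each: A:24.5, B:12.5, C:1.5, D:13, E:10, F:11 → nearest is C
(-4.5, -5.5) — d to each: A:18, B:8, C:21, D:7.5, E:10.5, F:9.5 → nearest is D
(6.5, 5) — d to each: A:18.5, B:13.5, C:4.5, D:14, E:11, F:12 → nearest is C
5 of the 7 points have C as nearest.

5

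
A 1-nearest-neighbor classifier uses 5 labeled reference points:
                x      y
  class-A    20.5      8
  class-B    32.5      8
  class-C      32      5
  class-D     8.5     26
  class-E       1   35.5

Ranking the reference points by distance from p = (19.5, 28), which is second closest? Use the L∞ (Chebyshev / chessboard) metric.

d(p, class-A) = max(1, 20) = 20
d(p, class-B) = max(13, 20) = 20
d(p, class-C) = max(12.5, 23) = 23
d(p, class-D) = max(11, 2) = 11
d(p, class-E) = max(18.5, 7.5) = 18.5
Sorted ascending: class-D, class-E, class-A, … — the second-nearest is class-E.

class-E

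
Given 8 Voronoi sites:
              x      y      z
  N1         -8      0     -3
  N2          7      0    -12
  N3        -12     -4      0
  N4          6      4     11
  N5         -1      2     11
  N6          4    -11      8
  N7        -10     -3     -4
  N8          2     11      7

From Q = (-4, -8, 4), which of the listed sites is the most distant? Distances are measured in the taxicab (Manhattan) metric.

d(Q,N1) = 4 + 8 + 7 = 19
d(Q,N2) = 11 + 8 + 16 = 35
d(Q,N3) = 8 + 4 + 4 = 16
d(Q,N4) = 10 + 12 + 7 = 29
d(Q,N5) = 3 + 10 + 7 = 20
d(Q,N6) = 8 + 3 + 4 = 15
d(Q,N7) = 6 + 5 + 8 = 19
d(Q,N8) = 6 + 19 + 3 = 28
The largest is to N2.

N2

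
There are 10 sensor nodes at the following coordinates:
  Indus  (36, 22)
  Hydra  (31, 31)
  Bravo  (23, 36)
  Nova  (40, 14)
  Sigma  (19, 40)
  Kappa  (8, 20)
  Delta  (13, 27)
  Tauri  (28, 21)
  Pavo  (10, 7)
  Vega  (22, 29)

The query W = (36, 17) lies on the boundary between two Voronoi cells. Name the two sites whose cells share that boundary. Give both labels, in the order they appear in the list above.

Indus and Nova

Squared distances from W to each site:
d²(W, Indus) = 0 + 25 = 25
d²(W, Hydra) = 25 + 196 = 221
d²(W, Bravo) = 169 + 361 = 530
d²(W, Nova) = 16 + 9 = 25
d²(W, Sigma) = 289 + 529 = 818
d²(W, Kappa) = 784 + 9 = 793
d²(W, Delta) = 529 + 100 = 629
d²(W, Tauri) = 64 + 16 = 80
d²(W, Pavo) = 676 + 100 = 776
d²(W, Vega) = 196 + 144 = 340
W is equidistant from Indus and Nova (both at squared distance 25), and every other site is strictly farther — so W lies on the Indus–Nova Voronoi edge.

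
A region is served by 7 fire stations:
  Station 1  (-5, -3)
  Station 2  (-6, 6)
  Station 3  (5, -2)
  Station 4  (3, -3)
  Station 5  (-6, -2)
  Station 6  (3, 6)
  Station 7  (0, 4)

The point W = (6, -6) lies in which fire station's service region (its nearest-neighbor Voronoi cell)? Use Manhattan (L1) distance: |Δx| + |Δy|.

Station 3

d(W, Station 1) = |6−(-5)| + |-6−(-3)| = 11 + 3 = 14
d(W, Station 2) = |6−(-6)| + |-6−6| = 12 + 12 = 24
d(W, Station 3) = |6−5| + |-6−(-2)| = 1 + 4 = 5
d(W, Station 4) = |6−3| + |-6−(-3)| = 3 + 3 = 6
d(W, Station 5) = |6−(-6)| + |-6−(-2)| = 12 + 4 = 16
d(W, Station 6) = |6−3| + |-6−6| = 3 + 12 = 15
d(W, Station 7) = |6−0| + |-6−4| = 6 + 10 = 16
Minimum is at Station 3.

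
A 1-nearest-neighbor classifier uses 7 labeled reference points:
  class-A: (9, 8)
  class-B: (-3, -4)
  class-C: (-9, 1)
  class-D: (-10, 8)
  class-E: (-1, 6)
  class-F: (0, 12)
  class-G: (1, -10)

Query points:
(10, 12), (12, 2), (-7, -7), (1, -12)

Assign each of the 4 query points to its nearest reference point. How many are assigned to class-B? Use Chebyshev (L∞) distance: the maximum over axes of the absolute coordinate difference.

(10, 12) — d to each: class-A:4, class-B:16, class-C:19, class-D:20, class-E:11, class-F:10, class-G:22 → nearest is class-A
(12, 2) — d to each: class-A:6, class-B:15, class-C:21, class-D:22, class-E:13, class-F:12, class-G:12 → nearest is class-A
(-7, -7) — d to each: class-A:16, class-B:4, class-C:8, class-D:15, class-E:13, class-F:19, class-G:8 → nearest is class-B
(1, -12) — d to each: class-A:20, class-B:8, class-C:13, class-D:20, class-E:18, class-F:24, class-G:2 → nearest is class-G
1 of the 4 points has class-B as nearest.

1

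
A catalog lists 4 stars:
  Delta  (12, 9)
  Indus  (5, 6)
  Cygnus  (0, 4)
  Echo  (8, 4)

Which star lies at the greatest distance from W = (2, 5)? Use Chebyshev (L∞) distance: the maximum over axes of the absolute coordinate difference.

d(W, Delta) = max(10, 4) = 10
d(W, Indus) = max(3, 1) = 3
d(W, Cygnus) = max(2, 1) = 2
d(W, Echo) = max(6, 1) = 6
The largest is to Delta.

Delta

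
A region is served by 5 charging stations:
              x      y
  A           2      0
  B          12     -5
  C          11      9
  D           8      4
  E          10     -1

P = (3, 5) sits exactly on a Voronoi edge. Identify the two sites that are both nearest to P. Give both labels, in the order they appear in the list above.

A and D

Squared distances from P to each site:
|PA|² = (3−2)² + (5−0)² = 1 + 25 = 26
|PB|² = (3−12)² + (5−(-5))² = 81 + 100 = 181
|PC|² = (3−11)² + (5−9)² = 64 + 16 = 80
|PD|² = (3−8)² + (5−4)² = 25 + 1 = 26
|PE|² = (3−10)² + (5−(-1))² = 49 + 36 = 85
P is equidistant from A and D (both at squared distance 26), and every other site is strictly farther — so P lies on the A–D Voronoi edge.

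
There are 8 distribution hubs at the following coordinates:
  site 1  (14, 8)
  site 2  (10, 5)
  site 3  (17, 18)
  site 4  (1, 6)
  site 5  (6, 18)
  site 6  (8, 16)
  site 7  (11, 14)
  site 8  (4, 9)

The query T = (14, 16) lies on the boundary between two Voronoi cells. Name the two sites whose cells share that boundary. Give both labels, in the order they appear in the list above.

site 3 and site 7

Squared distances from T to each site:
d²(T, site 1) = (14−14)² + (16−8)² = 0 + 64 = 64
d²(T, site 2) = (14−10)² + (16−5)² = 16 + 121 = 137
d²(T, site 3) = (14−17)² + (16−18)² = 9 + 4 = 13
d²(T, site 4) = (14−1)² + (16−6)² = 169 + 100 = 269
d²(T, site 5) = (14−6)² + (16−18)² = 64 + 4 = 68
d²(T, site 6) = (14−8)² + (16−16)² = 36 + 0 = 36
d²(T, site 7) = (14−11)² + (16−14)² = 9 + 4 = 13
d²(T, site 8) = (14−4)² + (16−9)² = 100 + 49 = 149
T is equidistant from site 3 and site 7 (both at squared distance 13), and every other site is strictly farther — so T lies on the site 3–site 7 Voronoi edge.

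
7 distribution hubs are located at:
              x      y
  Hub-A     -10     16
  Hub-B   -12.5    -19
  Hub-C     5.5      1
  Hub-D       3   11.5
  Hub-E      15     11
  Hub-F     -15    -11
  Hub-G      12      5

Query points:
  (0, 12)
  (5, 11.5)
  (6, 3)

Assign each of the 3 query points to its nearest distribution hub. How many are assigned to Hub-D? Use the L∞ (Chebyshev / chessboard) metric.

2

(0, 12) — d to each: Hub-A:10, Hub-B:31, Hub-C:11, Hub-D:3, Hub-E:15, Hub-F:23, Hub-G:12 → nearest is Hub-D
(5, 11.5) — d to each: Hub-A:15, Hub-B:30.5, Hub-C:10.5, Hub-D:2, Hub-E:10, Hub-F:22.5, Hub-G:7 → nearest is Hub-D
(6, 3) — d to each: Hub-A:16, Hub-B:22, Hub-C:2, Hub-D:8.5, Hub-E:9, Hub-F:21, Hub-G:6 → nearest is Hub-C
2 of the 3 points have Hub-D as nearest.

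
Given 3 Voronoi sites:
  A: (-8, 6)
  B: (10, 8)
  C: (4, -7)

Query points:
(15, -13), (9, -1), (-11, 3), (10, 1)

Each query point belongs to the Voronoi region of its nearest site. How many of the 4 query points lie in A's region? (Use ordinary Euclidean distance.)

1

(15, -13) — d² to each: A:890, B:466, C:157 → nearest is C
(9, -1) — d² to each: A:338, B:82, C:61 → nearest is C
(-11, 3) — d² to each: A:18, B:466, C:325 → nearest is A
(10, 1) — d² to each: A:349, B:49, C:100 → nearest is B
1 of the 4 points has A as nearest.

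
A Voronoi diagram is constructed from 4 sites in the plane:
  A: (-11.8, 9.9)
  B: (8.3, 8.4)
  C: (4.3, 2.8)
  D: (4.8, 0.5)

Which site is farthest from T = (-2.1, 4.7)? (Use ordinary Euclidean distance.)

Since √ is increasing, it suffices to compare squared distances:
|TA|² = (-2.1−(-11.8))² + (4.7−9.9)² = 94.09 + 27.04 = 121.13
|TB|² = (-2.1−8.3)² + (4.7−8.4)² = 108.16 + 13.69 = 121.85
|TC|² = (-2.1−4.3)² + (4.7−2.8)² = 40.96 + 3.61 = 44.57
|TD|² = (-2.1−4.8)² + (4.7−0.5)² = 47.61 + 17.64 = 65.25
The largest is to B.

B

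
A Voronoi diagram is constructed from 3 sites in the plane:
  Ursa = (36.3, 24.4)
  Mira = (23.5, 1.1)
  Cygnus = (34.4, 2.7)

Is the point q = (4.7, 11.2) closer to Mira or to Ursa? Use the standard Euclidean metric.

Compare squared distances:
d²(q, Mira) = (4.7−23.5)² + (11.2−1.1)² = 353.44 + 102.01 = 455.45
d²(q, Ursa) = (4.7−36.3)² + (11.2−24.4)² = 998.56 + 174.24 = 1172.8
455.45 < 1172.8, so Mira is closer.

Mira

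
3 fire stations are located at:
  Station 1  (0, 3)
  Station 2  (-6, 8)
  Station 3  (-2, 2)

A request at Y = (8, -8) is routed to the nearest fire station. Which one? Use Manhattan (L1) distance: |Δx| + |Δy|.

Station 1

d(Y, Station 1) = |8−0| + |-8−3| = 8 + 11 = 19
d(Y, Station 2) = |8−(-6)| + |-8−8| = 14 + 16 = 30
d(Y, Station 3) = |8−(-2)| + |-8−2| = 10 + 10 = 20
Minimum is at Station 1.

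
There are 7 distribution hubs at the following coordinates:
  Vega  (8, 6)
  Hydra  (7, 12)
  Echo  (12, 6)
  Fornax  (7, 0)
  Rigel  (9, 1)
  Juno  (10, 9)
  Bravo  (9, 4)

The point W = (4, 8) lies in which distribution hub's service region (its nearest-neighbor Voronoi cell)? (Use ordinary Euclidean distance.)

Since √ is increasing, it suffices to compare squared distances:
d²(W, Vega) = (4−8)² + (8−6)² = 16 + 4 = 20
d²(W, Hydra) = (4−7)² + (8−12)² = 9 + 16 = 25
d²(W, Echo) = (4−12)² + (8−6)² = 64 + 4 = 68
d²(W, Fornax) = (4−7)² + (8−0)² = 9 + 64 = 73
d²(W, Rigel) = (4−9)² + (8−1)² = 25 + 49 = 74
d²(W, Juno) = (4−10)² + (8−9)² = 36 + 1 = 37
d²(W, Bravo) = (4−9)² + (8−4)² = 25 + 16 = 41
The smallest is to Vega, so W lies in the Voronoi region of Vega.

Vega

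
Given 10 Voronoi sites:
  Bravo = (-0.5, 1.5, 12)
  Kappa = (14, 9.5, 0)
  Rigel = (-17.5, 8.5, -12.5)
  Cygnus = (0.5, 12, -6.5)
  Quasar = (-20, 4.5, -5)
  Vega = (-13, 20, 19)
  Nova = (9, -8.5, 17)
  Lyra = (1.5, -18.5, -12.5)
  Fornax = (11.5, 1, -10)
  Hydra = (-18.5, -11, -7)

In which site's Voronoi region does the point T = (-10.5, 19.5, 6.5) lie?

Vega

Since √ is increasing, it suffices to compare squared distances:
d²(T, Bravo) = 100 + 324 + 30.25 = 454.25
d²(T, Kappa) = 600.25 + 100 + 42.25 = 742.5
d²(T, Rigel) = 49 + 121 + 361 = 531
d²(T, Cygnus) = 121 + 56.25 + 169 = 346.25
d²(T, Quasar) = 90.25 + 225 + 132.25 = 447.5
d²(T, Vega) = 6.25 + 0.25 + 156.25 = 162.75
d²(T, Nova) = 380.25 + 784 + 110.25 = 1274.5
d²(T, Lyra) = 144 + 1444 + 361 = 1949
d²(T, Fornax) = 484 + 342.25 + 272.25 = 1098.5
d²(T, Hydra) = 64 + 930.25 + 182.25 = 1176.5
The smallest is to Vega, so T lies in the Voronoi region of Vega.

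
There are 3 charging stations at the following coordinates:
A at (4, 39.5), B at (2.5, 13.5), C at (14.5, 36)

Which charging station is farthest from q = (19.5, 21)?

Compare squared distances (the ordering matches that of the actual distances):
|qA|² = (19.5−4)² + (21−39.5)² = 240.25 + 342.25 = 582.5
|qB|² = (19.5−2.5)² + (21−13.5)² = 289 + 56.25 = 345.25
|qC|² = (19.5−14.5)² + (21−36)² = 25 + 225 = 250
The largest is to A.

A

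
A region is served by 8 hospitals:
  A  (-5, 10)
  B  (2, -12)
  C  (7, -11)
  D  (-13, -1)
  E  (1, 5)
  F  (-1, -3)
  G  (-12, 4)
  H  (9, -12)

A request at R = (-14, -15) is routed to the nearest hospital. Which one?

D

Compare squared distances (the ordering matches that of the actual distances):
|RA|² = (-14−(-5))² + (-15−10)² = 81 + 625 = 706
|RB|² = (-14−2)² + (-15−(-12))² = 256 + 9 = 265
|RC|² = (-14−7)² + (-15−(-11))² = 441 + 16 = 457
|RD|² = (-14−(-13))² + (-15−(-1))² = 1 + 196 = 197
|RE|² = (-14−1)² + (-15−5)² = 225 + 400 = 625
|RF|² = (-14−(-1))² + (-15−(-3))² = 169 + 144 = 313
|RG|² = (-14−(-12))² + (-15−4)² = 4 + 361 = 365
|RH|² = (-14−9)² + (-15−(-12))² = 529 + 9 = 538
Minimum is at D.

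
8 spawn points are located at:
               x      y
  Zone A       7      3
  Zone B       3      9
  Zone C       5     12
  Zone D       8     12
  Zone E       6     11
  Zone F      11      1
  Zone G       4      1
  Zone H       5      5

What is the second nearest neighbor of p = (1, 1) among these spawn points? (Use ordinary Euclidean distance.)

Zone H

Since √ is increasing, it suffices to compare squared distances:
d²(p, Zone A) = (1−7)² + (1−3)² = 36 + 4 = 40
d²(p, Zone B) = (1−3)² + (1−9)² = 4 + 64 = 68
d²(p, Zone C) = (1−5)² + (1−12)² = 16 + 121 = 137
d²(p, Zone D) = (1−8)² + (1−12)² = 49 + 121 = 170
d²(p, Zone E) = (1−6)² + (1−11)² = 25 + 100 = 125
d²(p, Zone F) = (1−11)² + (1−1)² = 100 + 0 = 100
d²(p, Zone G) = (1−4)² + (1−1)² = 9 + 0 = 9
d²(p, Zone H) = (1−5)² + (1−5)² = 16 + 16 = 32
Sorted ascending: Zone G, Zone H, Zone A, … — the second-nearest is Zone H.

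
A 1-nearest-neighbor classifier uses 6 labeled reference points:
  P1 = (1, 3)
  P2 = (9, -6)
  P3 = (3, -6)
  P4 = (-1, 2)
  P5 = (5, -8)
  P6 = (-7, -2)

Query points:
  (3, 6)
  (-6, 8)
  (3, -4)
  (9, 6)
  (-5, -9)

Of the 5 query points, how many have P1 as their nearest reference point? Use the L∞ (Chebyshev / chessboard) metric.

2

(3, 6) — d to each: P1:3, P2:12, P3:12, P4:4, P5:14, P6:10 → nearest is P1
(-6, 8) — d to each: P1:7, P2:15, P3:14, P4:6, P5:16, P6:10 → nearest is P4
(3, -4) — d to each: P1:7, P2:6, P3:2, P4:6, P5:4, P6:10 → nearest is P3
(9, 6) — d to each: P1:8, P2:12, P3:12, P4:10, P5:14, P6:16 → nearest is P1
(-5, -9) — d to each: P1:12, P2:14, P3:8, P4:11, P5:10, P6:7 → nearest is P6
2 of the 5 points have P1 as nearest.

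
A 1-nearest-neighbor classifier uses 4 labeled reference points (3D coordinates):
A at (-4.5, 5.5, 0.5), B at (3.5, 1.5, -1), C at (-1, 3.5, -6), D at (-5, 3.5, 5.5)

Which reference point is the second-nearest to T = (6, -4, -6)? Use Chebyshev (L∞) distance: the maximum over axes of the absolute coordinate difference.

C

d(T,A) = max(10.5, 9.5, 6.5) = 10.5
d(T,B) = max(2.5, 5.5, 5) = 5.5
d(T,C) = max(7, 7.5, 0) = 7.5
d(T,D) = max(11, 7.5, 11.5) = 11.5
Sorted ascending: B, C, A, … — the second-nearest is C.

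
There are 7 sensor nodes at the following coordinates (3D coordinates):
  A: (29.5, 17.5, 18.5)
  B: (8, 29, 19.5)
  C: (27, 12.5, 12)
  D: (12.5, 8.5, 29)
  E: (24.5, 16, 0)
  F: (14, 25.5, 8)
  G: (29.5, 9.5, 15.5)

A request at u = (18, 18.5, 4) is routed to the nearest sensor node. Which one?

E

Since √ is increasing, it suffices to compare squared distances:
|uA|² = (18−29.5)² + (18.5−17.5)² + (4−18.5)² = 132.25 + 1 + 210.25 = 343.5
|uB|² = (18−8)² + (18.5−29)² + (4−19.5)² = 100 + 110.25 + 240.25 = 450.5
|uC|² = (18−27)² + (18.5−12.5)² + (4−12)² = 81 + 36 + 64 = 181
|uD|² = (18−12.5)² + (18.5−8.5)² + (4−29)² = 30.25 + 100 + 625 = 755.25
|uE|² = (18−24.5)² + (18.5−16)² + (4−0)² = 42.25 + 6.25 + 16 = 64.5
|uF|² = (18−14)² + (18.5−25.5)² + (4−8)² = 16 + 49 + 16 = 81
|uG|² = (18−29.5)² + (18.5−9.5)² + (4−15.5)² = 132.25 + 81 + 132.25 = 345.5
Minimum is at E.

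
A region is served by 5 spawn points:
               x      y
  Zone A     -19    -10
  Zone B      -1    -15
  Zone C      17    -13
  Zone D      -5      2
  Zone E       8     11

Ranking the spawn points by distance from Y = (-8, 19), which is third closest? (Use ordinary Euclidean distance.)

Squared Euclidean distances:
d²(Y, Zone A) = (-8−(-19))² + (19−(-10))² = 121 + 841 = 962
d²(Y, Zone B) = (-8−(-1))² + (19−(-15))² = 49 + 1156 = 1205
d²(Y, Zone C) = (-8−17)² + (19−(-13))² = 625 + 1024 = 1649
d²(Y, Zone D) = (-8−(-5))² + (19−2)² = 9 + 289 = 298
d²(Y, Zone E) = (-8−8)² + (19−11)² = 256 + 64 = 320
Sorted ascending: Zone D, Zone E, Zone A, Zone B, … — the third-nearest is Zone A.

Zone A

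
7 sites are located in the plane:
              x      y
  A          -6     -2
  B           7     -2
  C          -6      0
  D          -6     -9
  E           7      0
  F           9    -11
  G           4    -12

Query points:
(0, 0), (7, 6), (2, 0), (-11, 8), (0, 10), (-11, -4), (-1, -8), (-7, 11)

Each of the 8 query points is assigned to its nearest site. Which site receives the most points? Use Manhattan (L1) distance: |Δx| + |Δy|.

C

(0, 0) — d to each: A:8, B:9, C:6, D:15, E:7, F:20, G:16 → nearest is C
(7, 6) — d to each: A:21, B:8, C:19, D:28, E:6, F:19, G:21 → nearest is E
(2, 0) — d to each: A:10, B:7, C:8, D:17, E:5, F:18, G:14 → nearest is E
(-11, 8) — d to each: A:15, B:28, C:13, D:22, E:26, F:39, G:35 → nearest is C
(0, 10) — d to each: A:18, B:19, C:16, D:25, E:17, F:30, G:26 → nearest is C
(-11, -4) — d to each: A:7, B:20, C:9, D:10, E:22, F:27, G:23 → nearest is A
(-1, -8) — d to each: A:11, B:14, C:13, D:6, E:16, F:13, G:9 → nearest is D
(-7, 11) — d to each: A:14, B:27, C:12, D:21, E:25, F:38, G:34 → nearest is C
Tally — A:1, C:4, D:1, E:2. C captures the most (4).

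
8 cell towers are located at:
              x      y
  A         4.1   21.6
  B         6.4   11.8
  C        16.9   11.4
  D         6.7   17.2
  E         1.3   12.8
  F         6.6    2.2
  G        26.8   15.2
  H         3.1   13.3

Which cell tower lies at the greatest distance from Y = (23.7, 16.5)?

Squared Euclidean distances:
|YA|² = 384.16 + 26.01 = 410.17
|YB|² = 299.29 + 22.09 = 321.38
|YC|² = 46.24 + 26.01 = 72.25
|YD|² = 289 + 0.49 = 289.49
|YE|² = 501.76 + 13.69 = 515.45
|YF|² = 292.41 + 204.49 = 496.9
|YG|² = 9.61 + 1.69 = 11.3
|YH|² = 424.36 + 10.24 = 434.6
The largest is to E.

E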